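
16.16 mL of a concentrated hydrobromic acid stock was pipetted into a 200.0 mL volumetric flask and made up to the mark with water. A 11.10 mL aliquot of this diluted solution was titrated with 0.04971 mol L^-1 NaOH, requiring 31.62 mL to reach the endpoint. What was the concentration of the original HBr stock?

1.75 M

n(NaOH) = 0.04971 x 0.03162 = 0.001572 mol.
n(HBr) in the aliquot = 0.001572 mol.
[diluted HBr] = 0.001572 / 0.01110 = 0.1416 M.
Dilution factor = 200.0/16.16 = 12.38, so [stock] = 0.1416 x 12.38 = 1.75 M.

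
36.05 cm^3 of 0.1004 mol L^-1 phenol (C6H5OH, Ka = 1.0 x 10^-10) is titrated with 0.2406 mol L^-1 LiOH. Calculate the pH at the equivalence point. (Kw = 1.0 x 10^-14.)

11.43

n(C6H5OH) = 0.1004 x 0.03605 = 0.003619 mol; V(LiOH) at equivalence = 0.003619/0.2406 = 0.01504 L.
At equivalence all the acid is converted to C6H5O-; total volume = 0.03605 + 0.01504 = 0.05109 L, so [C6H5O-] = 0.003619/0.05109 = 0.07084 M.
Kb = Kw/Ka = 1.0e-14 / 1.0 x 10^-10 = 0.000100.
[OH^-] = sqrt(Kb x [C6H5O-]) = sqrt(0.000100 x 0.07084) = 0.00266 M.
pOH = 2.57, so pH = 14.00 - 2.57 = 11.43.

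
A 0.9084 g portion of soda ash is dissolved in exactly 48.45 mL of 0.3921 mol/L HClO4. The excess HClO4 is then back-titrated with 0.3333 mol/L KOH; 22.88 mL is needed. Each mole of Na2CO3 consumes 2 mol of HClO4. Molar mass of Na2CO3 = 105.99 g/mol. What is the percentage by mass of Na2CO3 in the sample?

Total n(HClO4) added = 0.3921 x 0.04845 = 0.01900 mol.
n(KOH) used = 0.3333 x 0.02288 = 0.007626 mol, which equals the excess n(HClO4).
So n(HClO4) consumed by the sample = 0.01900 - 0.007626 = 0.01137 mol.
n(Na2CO3) = 0.01137 / 2 = 0.005686 mol.
mass Na2CO3 = 0.005686 x 105.99 = 0.6026 g, so %Na2CO3 = 0.6026/0.9084 x 100 = 66.3%.

66.3%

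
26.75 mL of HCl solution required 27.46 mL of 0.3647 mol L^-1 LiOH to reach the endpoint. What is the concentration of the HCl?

n(LiOH) delivered = 0.3647 x 0.02746 = 0.01001 mol.
For a 1:1 reaction, n(HCl) = 0.01001 mol.
[HCl] = 0.01001 mol / 0.02675 L = 0.374 M.

0.374 M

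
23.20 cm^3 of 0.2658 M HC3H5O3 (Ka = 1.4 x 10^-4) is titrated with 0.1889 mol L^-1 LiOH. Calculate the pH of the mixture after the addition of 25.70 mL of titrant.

4.42

Initial n(HC3H5O3) = 0.2658 x 0.02320 = 0.006167 mol.
n(LiOH) added = 0.1889 x 0.02570 = 0.004855 mol, converting that many moles of HC3H5O3 to C3H5O3-.
Remaining n(HC3H5O3) = 0.001312 mol; n(C3H5O3-) = 0.004855 mol.
By Henderson-Hasselbalch, pH = pKa + log([A^-]/[HA]) = 3.85 + log(0.004855/0.001312) = 3.85 + (+0.57) = 4.42.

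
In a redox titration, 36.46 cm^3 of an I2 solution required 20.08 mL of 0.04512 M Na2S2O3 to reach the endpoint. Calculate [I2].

0.0124 M

n(Na2S2O3) = 0.04512 x 0.02008 = 0.0009060 mol.
From the balanced equation, 2 mol Na2S2O3 reacts with 1 mol I2, so n(I2) = 0.0009060 x 1/2 = 0.0004530 mol.
[I2] = 0.0004530 / 0.03646 L = 0.0124 M.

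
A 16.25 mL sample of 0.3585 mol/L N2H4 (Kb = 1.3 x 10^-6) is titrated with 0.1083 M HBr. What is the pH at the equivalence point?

n(N2H4) = 0.3585 x 0.01625 = 0.005826 mol; V(HBr) at equivalence = 0.005826/0.1083 = 0.05379 L.
At equivalence the base is fully converted to N2H5+; total volume = 0.07004 L, so [N2H5+] = 0.005826/0.07004 = 0.08317 M.
Ka(N2H5+) = Kw/Kb = 1.0e-14 / 1.3 x 10^-6 = 7.69e-9.
[H^+] = sqrt(Ka x [N2H5+]) = sqrt(7.69e-9 x 0.08317) = 2.53e-5 M.
pH = -log(2.53e-5) = 4.60.

4.60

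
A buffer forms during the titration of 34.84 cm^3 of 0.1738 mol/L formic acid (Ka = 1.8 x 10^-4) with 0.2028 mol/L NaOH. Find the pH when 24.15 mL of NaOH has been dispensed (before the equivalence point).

4.37

Initial n(HCOOH) = 0.1738 x 0.03484 = 0.006055 mol.
n(NaOH) added = 0.2028 x 0.02415 = 0.004898 mol, converting that many moles of HCOOH to HCOO-.
Remaining n(HCOOH) = 0.001158 mol; n(HCOO-) = 0.004898 mol.
By Henderson-Hasselbalch, pH = pKa + log([A^-]/[HA]) = 3.74 + log(0.004898/0.001158) = 3.74 + (+0.63) = 4.37.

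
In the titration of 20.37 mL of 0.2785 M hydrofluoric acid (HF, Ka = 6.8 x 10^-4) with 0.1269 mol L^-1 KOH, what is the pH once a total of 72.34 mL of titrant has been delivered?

n(acid) = 0.2785 x 0.02037 = 0.005673 mol; n(KOH) added = 0.1269 x 0.07234 = 0.009180 mol.
Base is in excess by 0.009180 - 0.005673 = 0.003507 mol in a total volume of 0.09271 L.
[OH^-] = 0.003507/0.09271 = 0.03783 M, so pOH = 1.42 and pH = 14.00 - 1.42 = 12.58.

12.58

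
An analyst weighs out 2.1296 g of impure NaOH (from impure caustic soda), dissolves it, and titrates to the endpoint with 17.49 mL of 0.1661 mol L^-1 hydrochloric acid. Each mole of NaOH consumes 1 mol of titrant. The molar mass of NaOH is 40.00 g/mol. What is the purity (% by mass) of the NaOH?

n(HCl) = 0.1661 x 0.01749 = 0.002905 mol.
n(NaOH) = 0.002905 / 1 = 0.002905 mol.
mass of NaOH = 0.002905 x 40.00 = 0.1162 g.
% purity = 0.1162 / 2.1296 x 100 = 5.46%.

5.46%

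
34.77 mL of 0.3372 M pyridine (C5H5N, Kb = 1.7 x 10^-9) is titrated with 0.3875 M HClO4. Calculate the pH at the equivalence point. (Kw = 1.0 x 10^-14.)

2.99

n(C5H5N) = 0.3372 x 0.03477 = 0.01172 mol; V(HClO4) at equivalence = 0.01172/0.3875 = 0.03026 L.
At equivalence the base is fully converted to C5H5NH+; total volume = 0.06503 L, so [C5H5NH+] = 0.01172/0.06503 = 0.1803 M.
Ka(C5H5NH+) = Kw/Kb = 1.0e-14 / 1.7 x 10^-9 = 5.88e-6.
[H^+] = sqrt(Ka x [C5H5NH+]) = sqrt(5.88e-6 x 0.1803) = 0.00103 M.
pH = -log(0.00103) = 2.99.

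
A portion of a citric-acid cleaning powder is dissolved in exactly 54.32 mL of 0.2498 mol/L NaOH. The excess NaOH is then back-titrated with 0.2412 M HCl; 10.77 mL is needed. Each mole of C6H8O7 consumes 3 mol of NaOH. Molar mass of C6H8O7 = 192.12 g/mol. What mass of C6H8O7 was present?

Total n(NaOH) added = 0.2498 x 0.05432 = 0.01357 mol.
n(HCl) used = 0.2412 x 0.01077 = 0.002598 mol, which equals the excess n(NaOH).
So n(NaOH) consumed by the sample = 0.01357 - 0.002598 = 0.01097 mol.
n(C6H8O7) = 0.01097 / 3 = 0.003657 mol.
mass = 0.003657 mol x 192.12 g/mol = 0.703 g.

0.703 g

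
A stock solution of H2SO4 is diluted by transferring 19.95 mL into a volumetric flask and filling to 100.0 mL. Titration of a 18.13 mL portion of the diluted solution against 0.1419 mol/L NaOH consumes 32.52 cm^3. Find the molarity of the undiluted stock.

n(NaOH) = 0.1419 x 0.03252 = 0.004615 mol.
n(H2SO4) in the aliquot = 0.004615 x 1/2 = 0.002307 mol.
[diluted H2SO4] = 0.002307 / 0.01813 = 0.1273 M.
Dilution factor = 100.0/19.95 = 5.013, so [stock] = 0.1273 x 5.013 = 0.638 M.

0.638 M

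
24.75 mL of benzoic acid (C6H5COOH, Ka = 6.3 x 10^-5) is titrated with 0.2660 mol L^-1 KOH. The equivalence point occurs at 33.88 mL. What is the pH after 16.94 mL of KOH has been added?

16.94 mL is exactly half the equivalence volume (33.88/2), i.e. the half-equivalence point.
There, n(HA) = n(A^-), so pH = pKa = -log(6.3 x 10^-5) = 4.20.

4.20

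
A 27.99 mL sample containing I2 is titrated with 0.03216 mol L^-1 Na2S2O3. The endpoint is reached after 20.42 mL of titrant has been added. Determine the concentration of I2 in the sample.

0.0117 M

n(Na2S2O3) = 0.03216 x 0.02042 = 0.0006567 mol.
From the balanced equation, 2 mol Na2S2O3 reacts with 1 mol I2, so n(I2) = 0.0006567 x 1/2 = 0.0003284 mol.
[I2] = 0.0003284 / 0.02799 L = 0.0117 M.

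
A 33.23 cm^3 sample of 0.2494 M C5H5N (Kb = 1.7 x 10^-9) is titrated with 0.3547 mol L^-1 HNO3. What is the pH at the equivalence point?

n(C5H5N) = 0.2494 x 0.03323 = 0.008288 mol; V(HNO3) at equivalence = 0.008288/0.3547 = 0.02336 L.
At equivalence the base is fully converted to C5H5NH+; total volume = 0.05659 L, so [C5H5NH+] = 0.008288/0.05659 = 0.1464 M.
Ka(C5H5NH+) = Kw/Kb = 1.0e-14 / 1.7 x 10^-9 = 5.88e-6.
[H^+] = sqrt(Ka x [C5H5NH+]) = sqrt(5.88e-6 x 0.1464) = 0.000928 M.
pH = -log(0.000928) = 3.03.

3.03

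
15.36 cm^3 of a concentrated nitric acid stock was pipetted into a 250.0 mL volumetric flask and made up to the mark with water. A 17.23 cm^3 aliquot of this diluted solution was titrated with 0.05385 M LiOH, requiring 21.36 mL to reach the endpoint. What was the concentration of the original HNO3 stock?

1.09 M

n(LiOH) = 0.05385 x 0.02136 = 0.001150 mol.
n(HNO3) in the aliquot = 0.001150 mol.
[diluted HNO3] = 0.001150 / 0.01723 = 0.06676 M.
Dilution factor = 250.0/15.36 = 16.28, so [stock] = 0.06676 x 16.28 = 1.09 M.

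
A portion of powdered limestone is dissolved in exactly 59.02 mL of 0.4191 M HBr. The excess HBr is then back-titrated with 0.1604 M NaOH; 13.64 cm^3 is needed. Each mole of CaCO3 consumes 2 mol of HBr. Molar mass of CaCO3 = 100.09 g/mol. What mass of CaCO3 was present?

Total n(HBr) added = 0.4191 x 0.05902 = 0.02474 mol.
n(NaOH) used = 0.1604 x 0.01364 = 0.002188 mol, which equals the excess n(HBr).
So n(HBr) consumed by the sample = 0.02474 - 0.002188 = 0.02255 mol.
n(CaCO3) = 0.02255 / 2 = 0.01127 mol.
mass = 0.01127 mol x 100.09 g/mol = 1.13 g.

1.13 g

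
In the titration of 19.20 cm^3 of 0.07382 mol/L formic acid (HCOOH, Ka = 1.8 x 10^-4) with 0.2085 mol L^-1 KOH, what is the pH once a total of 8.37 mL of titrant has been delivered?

n(acid) = 0.07382 x 0.01920 = 0.001417 mol; n(KOH) added = 0.2085 x 0.008370 = 0.001745 mol.
Base is in excess by 0.001745 - 0.001417 = 0.0003278 mol in a total volume of 0.02757 L.
[OH^-] = 0.0003278/0.02757 = 0.01189 M, so pOH = 1.92 and pH = 14.00 - 1.92 = 12.08.

12.08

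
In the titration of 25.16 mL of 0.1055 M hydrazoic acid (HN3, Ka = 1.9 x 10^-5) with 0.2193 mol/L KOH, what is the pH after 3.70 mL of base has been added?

Initial n(HN3) = 0.1055 x 0.02516 = 0.002654 mol.
n(KOH) added = 0.2193 x 0.003700 = 0.0008114 mol, converting that many moles of HN3 to N3-.
Remaining n(HN3) = 0.001843 mol; n(N3-) = 0.0008114 mol.
By Henderson-Hasselbalch, pH = pKa + log([A^-]/[HA]) = 4.72 + log(0.0008114/0.001843) = 4.72 + (-0.36) = 4.36.

4.36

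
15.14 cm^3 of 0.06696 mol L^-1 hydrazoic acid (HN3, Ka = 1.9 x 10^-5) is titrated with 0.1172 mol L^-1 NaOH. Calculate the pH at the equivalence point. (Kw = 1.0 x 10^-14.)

8.68

n(HN3) = 0.06696 x 0.01514 = 0.001014 mol; V(NaOH) at equivalence = 0.001014/0.1172 = 0.008650 L.
At equivalence all the acid is converted to N3-; total volume = 0.01514 + 0.008650 = 0.02379 L, so [N3-] = 0.001014/0.02379 = 0.04261 M.
Kb = Kw/Ka = 1.0e-14 / 1.9 x 10^-5 = 5.26e-10.
[OH^-] = sqrt(Kb x [N3-]) = sqrt(5.26e-10 x 0.04261) = 4.74e-6 M.
pOH = 5.32, so pH = 14.00 - 5.32 = 8.68.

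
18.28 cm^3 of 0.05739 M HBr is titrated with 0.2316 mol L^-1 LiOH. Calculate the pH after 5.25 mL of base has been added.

n(acid) = 0.05739 x 0.01828 = 0.001049 mol; n(LiOH) added = 0.2316 x 0.005250 = 0.001216 mol.
Base is in excess by 0.001216 - 0.001049 = 0.0001668 mol in a total volume of 0.02353 L.
[OH^-] = 0.0001668/0.02353 = 0.007089 M, so pOH = 2.15 and pH = 14.00 - 2.15 = 11.85.

11.85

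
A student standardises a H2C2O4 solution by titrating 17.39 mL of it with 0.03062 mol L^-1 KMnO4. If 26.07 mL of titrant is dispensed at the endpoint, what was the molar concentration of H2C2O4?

0.115 M

n(KMnO4) = 0.03062 x 0.02607 = 0.0007983 mol.
From the balanced equation, 2 mol KMnO4 reacts with 5 mol H2C2O4, so n(H2C2O4) = 0.0007983 x 5/2 = 0.001996 mol.
[H2C2O4] = 0.001996 / 0.01739 L = 0.115 M.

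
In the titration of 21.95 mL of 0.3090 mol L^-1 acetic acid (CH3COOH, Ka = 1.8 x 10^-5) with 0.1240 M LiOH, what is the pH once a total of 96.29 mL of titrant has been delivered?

12.64

n(acid) = 0.3090 x 0.02195 = 0.006783 mol; n(LiOH) added = 0.1240 x 0.09629 = 0.01194 mol.
Base is in excess by 0.01194 - 0.006783 = 0.005157 mol in a total volume of 0.1182 L.
[OH^-] = 0.005157/0.1182 = 0.04362 M, so pOH = 1.36 and pH = 14.00 - 1.36 = 12.64.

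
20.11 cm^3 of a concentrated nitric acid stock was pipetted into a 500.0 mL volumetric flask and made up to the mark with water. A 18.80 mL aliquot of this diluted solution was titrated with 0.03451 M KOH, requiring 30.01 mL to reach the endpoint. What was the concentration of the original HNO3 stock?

n(KOH) = 0.03451 x 0.03001 = 0.001036 mol.
n(HNO3) in the aliquot = 0.001036 mol.
[diluted HNO3] = 0.001036 / 0.01880 = 0.05509 M.
Dilution factor = 500.0/20.11 = 24.86, so [stock] = 0.05509 x 24.86 = 1.37 M.

1.37 M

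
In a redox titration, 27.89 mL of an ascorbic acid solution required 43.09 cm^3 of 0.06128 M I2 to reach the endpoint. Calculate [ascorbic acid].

0.0947 M

n(I2) = 0.06128 x 0.04309 = 0.002641 mol.
From the balanced equation, 1 mol I2 reacts with 1 mol ascorbic acid, so n(ascorbic acid) = 0.002641 x 1/1 = 0.002641 mol.
[ascorbic acid] = 0.002641 / 0.02789 L = 0.0947 M.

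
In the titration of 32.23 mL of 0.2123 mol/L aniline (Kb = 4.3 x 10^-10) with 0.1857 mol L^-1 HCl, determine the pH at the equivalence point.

n(C6H5NH2) = 0.2123 x 0.03223 = 0.006842 mol; V(HCl) at equivalence = 0.006842/0.1857 = 0.03685 L.
At equivalence the base is fully converted to C6H5NH3+; total volume = 0.06908 L, so [C6H5NH3+] = 0.006842/0.06908 = 0.09906 M.
Ka(C6H5NH3+) = Kw/Kb = 1.0e-14 / 4.3 x 10^-10 = 2.33e-5.
[H^+] = sqrt(Ka x [C6H5NH3+]) = sqrt(2.33e-5 x 0.09906) = 0.00152 M.
pH = -log(0.00152) = 2.82.

2.82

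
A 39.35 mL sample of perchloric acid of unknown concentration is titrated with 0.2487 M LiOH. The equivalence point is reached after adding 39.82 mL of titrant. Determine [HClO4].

n(LiOH) delivered = 0.2487 x 0.03982 = 0.009903 mol.
For a 1:1 reaction, n(HClO4) = 0.009903 mol.
[HClO4] = 0.009903 mol / 0.03935 L = 0.252 M.

0.252 M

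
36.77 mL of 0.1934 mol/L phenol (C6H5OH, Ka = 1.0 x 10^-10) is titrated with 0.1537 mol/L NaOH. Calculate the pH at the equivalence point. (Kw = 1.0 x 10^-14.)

11.47

n(C6H5OH) = 0.1934 x 0.03677 = 0.007111 mol; V(NaOH) at equivalence = 0.007111/0.1537 = 0.04627 L.
At equivalence all the acid is converted to C6H5O-; total volume = 0.03677 + 0.04627 = 0.08304 L, so [C6H5O-] = 0.007111/0.08304 = 0.08564 M.
Kb = Kw/Ka = 1.0e-14 / 1.0 x 10^-10 = 0.000100.
[OH^-] = sqrt(Kb x [C6H5O-]) = sqrt(0.000100 x 0.08564) = 0.00293 M.
pOH = 2.53, so pH = 14.00 - 2.53 = 11.47.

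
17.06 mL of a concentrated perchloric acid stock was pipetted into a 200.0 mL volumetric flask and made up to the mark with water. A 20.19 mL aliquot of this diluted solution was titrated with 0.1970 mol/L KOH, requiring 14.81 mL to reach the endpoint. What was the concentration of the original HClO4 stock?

n(KOH) = 0.1970 x 0.01481 = 0.002918 mol.
n(HClO4) in the aliquot = 0.002918 mol.
[diluted HClO4] = 0.002918 / 0.02019 = 0.1445 M.
Dilution factor = 200.0/17.06 = 11.72, so [stock] = 0.1445 x 11.72 = 1.69 M.

1.69 M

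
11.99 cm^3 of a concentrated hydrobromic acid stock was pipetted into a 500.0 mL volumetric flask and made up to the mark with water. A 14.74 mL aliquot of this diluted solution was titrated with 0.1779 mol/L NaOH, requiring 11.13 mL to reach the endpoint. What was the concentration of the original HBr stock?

n(NaOH) = 0.1779 x 0.01113 = 0.001980 mol.
n(HBr) in the aliquot = 0.001980 mol.
[diluted HBr] = 0.001980 / 0.01474 = 0.1343 M.
Dilution factor = 500.0/11.99 = 41.70, so [stock] = 0.1343 x 41.70 = 5.60 M.

5.60 M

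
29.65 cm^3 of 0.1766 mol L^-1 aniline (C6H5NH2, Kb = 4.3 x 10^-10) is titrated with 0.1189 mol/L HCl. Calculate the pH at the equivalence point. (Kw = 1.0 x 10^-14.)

n(C6H5NH2) = 0.1766 x 0.02965 = 0.005236 mol; V(HCl) at equivalence = 0.005236/0.1189 = 0.04404 L.
At equivalence the base is fully converted to C6H5NH3+; total volume = 0.07369 L, so [C6H5NH3+] = 0.005236/0.07369 = 0.07106 M.
Ka(C6H5NH3+) = Kw/Kb = 1.0e-14 / 4.3 x 10^-10 = 2.33e-5.
[H^+] = sqrt(Ka x [C6H5NH3+]) = sqrt(2.33e-5 x 0.07106) = 0.00129 M.
pH = -log(0.00129) = 2.89.

2.89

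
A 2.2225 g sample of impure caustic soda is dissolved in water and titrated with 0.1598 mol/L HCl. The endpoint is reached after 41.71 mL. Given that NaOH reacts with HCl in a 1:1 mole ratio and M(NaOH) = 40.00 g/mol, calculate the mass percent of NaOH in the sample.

12.0%

n(HCl) = 0.1598 x 0.04171 = 0.006665 mol.
n(NaOH) = 0.006665 / 1 = 0.006665 mol.
mass of NaOH = 0.006665 x 40.00 = 0.2666 g.
% purity = 0.2666 / 2.2225 x 100 = 12.0%.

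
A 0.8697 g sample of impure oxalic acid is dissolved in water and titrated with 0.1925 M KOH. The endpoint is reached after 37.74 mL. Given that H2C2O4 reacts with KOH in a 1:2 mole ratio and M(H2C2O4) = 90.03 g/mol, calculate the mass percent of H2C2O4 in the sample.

37.6%

n(KOH) = 0.1925 x 0.03774 = 0.007265 mol.
n(H2C2O4) = 0.007265 / 2 = 0.003632 mol.
mass of H2C2O4 = 0.003632 x 90.03 = 0.3270 g.
% purity = 0.3270 / 0.8697 x 100 = 37.6%.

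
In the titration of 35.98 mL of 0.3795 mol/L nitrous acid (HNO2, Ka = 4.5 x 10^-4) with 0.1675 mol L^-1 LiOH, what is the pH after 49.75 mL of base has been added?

Initial n(HNO2) = 0.3795 x 0.03598 = 0.01365 mol.
n(LiOH) added = 0.1675 x 0.04975 = 0.008333 mol, converting that many moles of HNO2 to NO2-.
Remaining n(HNO2) = 0.005321 mol; n(NO2-) = 0.008333 mol.
By Henderson-Hasselbalch, pH = pKa + log([A^-]/[HA]) = 3.35 + log(0.008333/0.005321) = 3.35 + (+0.19) = 3.54.

3.54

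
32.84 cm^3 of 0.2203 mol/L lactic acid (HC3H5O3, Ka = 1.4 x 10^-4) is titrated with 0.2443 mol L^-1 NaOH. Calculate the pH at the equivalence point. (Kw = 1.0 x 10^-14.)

8.46

n(HC3H5O3) = 0.2203 x 0.03284 = 0.007235 mol; V(NaOH) at equivalence = 0.007235/0.2443 = 0.02961 L.
At equivalence all the acid is converted to C3H5O3-; total volume = 0.03284 + 0.02961 = 0.06245 L, so [C3H5O3-] = 0.007235/0.06245 = 0.1158 M.
Kb = Kw/Ka = 1.0e-14 / 1.4 x 10^-4 = 7.14e-11.
[OH^-] = sqrt(Kb x [C3H5O3-]) = sqrt(7.14e-11 x 0.1158) = 2.88e-6 M.
pOH = 5.54, so pH = 14.00 - 5.54 = 8.46.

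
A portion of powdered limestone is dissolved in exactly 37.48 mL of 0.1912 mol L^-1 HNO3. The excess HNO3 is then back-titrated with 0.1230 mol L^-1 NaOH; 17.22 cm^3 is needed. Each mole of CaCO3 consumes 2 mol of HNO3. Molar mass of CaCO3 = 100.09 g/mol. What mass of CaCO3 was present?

0.253 g

Total n(HNO3) added = 0.1912 x 0.03748 = 0.007166 mol.
n(NaOH) used = 0.1230 x 0.01722 = 0.002118 mol, which equals the excess n(HNO3).
So n(HNO3) consumed by the sample = 0.007166 - 0.002118 = 0.005048 mol.
n(CaCO3) = 0.005048 / 2 = 0.002524 mol.
mass = 0.002524 mol x 100.09 g/mol = 0.253 g.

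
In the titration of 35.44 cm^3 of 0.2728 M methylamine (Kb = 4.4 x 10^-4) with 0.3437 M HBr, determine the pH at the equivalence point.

5.73

n(CH3NH2) = 0.2728 x 0.03544 = 0.009668 mol; V(HBr) at equivalence = 0.009668/0.3437 = 0.02813 L.
At equivalence the base is fully converted to CH3NH3+; total volume = 0.06357 L, so [CH3NH3+] = 0.009668/0.06357 = 0.1521 M.
Ka(CH3NH3+) = Kw/Kb = 1.0e-14 / 4.4 x 10^-4 = 2.27e-11.
[H^+] = sqrt(Ka x [CH3NH3+]) = sqrt(2.27e-11 x 0.1521) = 1.86e-6 M.
pH = -log(1.86e-6) = 5.73.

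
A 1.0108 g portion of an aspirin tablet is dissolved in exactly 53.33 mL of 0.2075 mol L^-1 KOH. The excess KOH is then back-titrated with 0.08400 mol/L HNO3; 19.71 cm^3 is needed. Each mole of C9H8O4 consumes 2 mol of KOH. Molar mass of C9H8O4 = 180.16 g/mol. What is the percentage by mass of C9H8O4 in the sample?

83.9%

Total n(KOH) added = 0.2075 x 0.05333 = 0.01107 mol.
n(HNO3) used = 0.08400 x 0.01971 = 0.001656 mol, which equals the excess n(KOH).
So n(KOH) consumed by the sample = 0.01107 - 0.001656 = 0.009410 mol.
n(C9H8O4) = 0.009410 / 2 = 0.004705 mol.
mass C9H8O4 = 0.004705 x 180.16 = 0.8477 g, so %C9H8O4 = 0.8477/1.0108 x 100 = 83.9%.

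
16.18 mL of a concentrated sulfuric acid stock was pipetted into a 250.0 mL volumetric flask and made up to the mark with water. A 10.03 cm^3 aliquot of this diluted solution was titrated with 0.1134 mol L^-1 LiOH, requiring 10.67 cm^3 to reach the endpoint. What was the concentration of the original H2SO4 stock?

0.932 M

n(LiOH) = 0.1134 x 0.01067 = 0.001210 mol.
n(H2SO4) in the aliquot = 0.001210 x 1/2 = 0.0006050 mol.
[diluted H2SO4] = 0.0006050 / 0.01003 = 0.06032 M.
Dilution factor = 250.0/16.18 = 15.45, so [stock] = 0.06032 x 15.45 = 0.932 M.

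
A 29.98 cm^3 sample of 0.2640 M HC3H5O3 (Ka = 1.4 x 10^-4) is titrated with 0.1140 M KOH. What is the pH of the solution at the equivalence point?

n(HC3H5O3) = 0.2640 x 0.02998 = 0.007915 mol; V(KOH) at equivalence = 0.007915/0.1140 = 0.06943 L.
At equivalence all the acid is converted to C3H5O3-; total volume = 0.02998 + 0.06943 = 0.09941 L, so [C3H5O3-] = 0.007915/0.09941 = 0.07962 M.
Kb = Kw/Ka = 1.0e-14 / 1.4 x 10^-4 = 7.14e-11.
[OH^-] = sqrt(Kb x [C3H5O3-]) = sqrt(7.14e-11 x 0.07962) = 2.38e-6 M.
pOH = 5.62, so pH = 14.00 - 5.62 = 8.38.

8.38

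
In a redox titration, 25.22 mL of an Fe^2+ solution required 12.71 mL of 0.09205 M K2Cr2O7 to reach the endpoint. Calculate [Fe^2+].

0.278 M

n(K2Cr2O7) = 0.09205 x 0.01271 = 0.001170 mol.
From the balanced equation, 1 mol K2Cr2O7 reacts with 6 mol Fe^2+, so n(Fe^2+) = 0.001170 x 6/1 = 0.007020 mol.
[Fe^2+] = 0.007020 / 0.02522 L = 0.278 M.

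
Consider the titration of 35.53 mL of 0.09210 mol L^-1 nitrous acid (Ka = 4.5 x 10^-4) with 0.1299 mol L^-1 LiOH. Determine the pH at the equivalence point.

8.04

n(HNO2) = 0.09210 x 0.03553 = 0.003272 mol; V(LiOH) at equivalence = 0.003272/0.1299 = 0.02519 L.
At equivalence all the acid is converted to NO2-; total volume = 0.03553 + 0.02519 = 0.06072 L, so [NO2-] = 0.003272/0.06072 = 0.05389 M.
Kb = Kw/Ka = 1.0e-14 / 4.5 x 10^-4 = 2.22e-11.
[OH^-] = sqrt(Kb x [NO2-]) = sqrt(2.22e-11 x 0.05389) = 1.09e-6 M.
pOH = 5.96, so pH = 14.00 - 5.96 = 8.04.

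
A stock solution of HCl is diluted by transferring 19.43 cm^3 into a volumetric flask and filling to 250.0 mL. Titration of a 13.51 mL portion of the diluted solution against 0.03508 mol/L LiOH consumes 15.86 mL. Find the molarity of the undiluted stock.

n(LiOH) = 0.03508 x 0.01586 = 0.0005564 mol.
n(HCl) in the aliquot = 0.0005564 mol.
[diluted HCl] = 0.0005564 / 0.01351 = 0.04118 M.
Dilution factor = 250.0/19.43 = 12.87, so [stock] = 0.04118 x 12.87 = 0.530 M.

0.530 M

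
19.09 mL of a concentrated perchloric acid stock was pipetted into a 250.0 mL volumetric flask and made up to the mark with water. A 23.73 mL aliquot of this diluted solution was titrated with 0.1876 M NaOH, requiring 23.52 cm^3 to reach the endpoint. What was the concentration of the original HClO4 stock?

n(NaOH) = 0.1876 x 0.02352 = 0.004412 mol.
n(HClO4) in the aliquot = 0.004412 mol.
[diluted HClO4] = 0.004412 / 0.02373 = 0.1859 M.
Dilution factor = 250.0/19.09 = 13.10, so [stock] = 0.1859 x 13.10 = 2.44 M.

2.44 M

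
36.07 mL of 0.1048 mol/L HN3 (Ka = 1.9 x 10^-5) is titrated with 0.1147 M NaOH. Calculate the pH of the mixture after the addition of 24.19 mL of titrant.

Initial n(HN3) = 0.1048 x 0.03607 = 0.003780 mol.
n(NaOH) added = 0.1147 x 0.02419 = 0.002775 mol, converting that many moles of HN3 to N3-.
Remaining n(HN3) = 0.001006 mol; n(N3-) = 0.002775 mol.
By Henderson-Hasselbalch, pH = pKa + log([A^-]/[HA]) = 4.72 + log(0.002775/0.001006) = 4.72 + (+0.44) = 5.16.

5.16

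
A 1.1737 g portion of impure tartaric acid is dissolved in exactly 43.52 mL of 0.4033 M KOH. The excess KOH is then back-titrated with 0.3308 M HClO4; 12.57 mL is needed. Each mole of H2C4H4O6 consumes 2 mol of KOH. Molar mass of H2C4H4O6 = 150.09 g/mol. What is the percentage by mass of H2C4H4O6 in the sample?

Total n(KOH) added = 0.4033 x 0.04352 = 0.01755 mol.
n(HClO4) used = 0.3308 x 0.01257 = 0.004158 mol, which equals the excess n(KOH).
So n(KOH) consumed by the sample = 0.01755 - 0.004158 = 0.01339 mol.
n(H2C4H4O6) = 0.01339 / 2 = 0.006697 mol.
mass H2C4H4O6 = 0.006697 x 150.09 = 1.005 g, so %H2C4H4O6 = 1.005/1.1737 x 100 = 85.6%.

85.6%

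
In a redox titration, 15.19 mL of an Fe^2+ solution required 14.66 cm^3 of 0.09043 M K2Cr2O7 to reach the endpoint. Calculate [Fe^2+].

n(K2Cr2O7) = 0.09043 x 0.01466 = 0.001326 mol.
From the balanced equation, 1 mol K2Cr2O7 reacts with 6 mol Fe^2+, so n(Fe^2+) = 0.001326 x 6/1 = 0.007954 mol.
[Fe^2+] = 0.007954 / 0.01519 L = 0.524 M.

0.524 M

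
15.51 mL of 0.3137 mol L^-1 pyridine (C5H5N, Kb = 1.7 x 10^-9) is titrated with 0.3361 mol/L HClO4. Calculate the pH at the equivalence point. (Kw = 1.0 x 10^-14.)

3.01

n(C5H5N) = 0.3137 x 0.01551 = 0.004865 mol; V(HClO4) at equivalence = 0.004865/0.3361 = 0.01448 L.
At equivalence the base is fully converted to C5H5NH+; total volume = 0.02999 L, so [C5H5NH+] = 0.004865/0.02999 = 0.1623 M.
Ka(C5H5NH+) = Kw/Kb = 1.0e-14 / 1.7 x 10^-9 = 5.88e-6.
[H^+] = sqrt(Ka x [C5H5NH+]) = sqrt(5.88e-6 x 0.1623) = 0.000977 M.
pH = -log(0.000977) = 3.01.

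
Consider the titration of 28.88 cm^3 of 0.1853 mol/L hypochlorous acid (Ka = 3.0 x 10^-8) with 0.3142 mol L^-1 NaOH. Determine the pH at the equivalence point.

n(HClO) = 0.1853 x 0.02888 = 0.005351 mol; V(NaOH) at equivalence = 0.005351/0.3142 = 0.01703 L.
At equivalence all the acid is converted to ClO-; total volume = 0.02888 + 0.01703 = 0.04591 L, so [ClO-] = 0.005351/0.04591 = 0.1166 M.
Kb = Kw/Ka = 1.0e-14 / 3.0 x 10^-8 = 3.33e-7.
[OH^-] = sqrt(Kb x [ClO-]) = sqrt(3.33e-7 x 0.1166) = 0.000197 M.
pOH = 3.71, so pH = 14.00 - 3.71 = 10.29.

10.29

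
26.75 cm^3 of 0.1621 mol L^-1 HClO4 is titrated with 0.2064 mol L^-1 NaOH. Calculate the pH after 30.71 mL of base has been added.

12.54

n(acid) = 0.1621 x 0.02675 = 0.004336 mol; n(NaOH) added = 0.2064 x 0.03071 = 0.006339 mol.
Base is in excess by 0.006339 - 0.004336 = 0.002002 mol in a total volume of 0.05746 L.
[OH^-] = 0.002002/0.05746 = 0.03485 M, so pOH = 1.46 and pH = 14.00 - 1.46 = 12.54.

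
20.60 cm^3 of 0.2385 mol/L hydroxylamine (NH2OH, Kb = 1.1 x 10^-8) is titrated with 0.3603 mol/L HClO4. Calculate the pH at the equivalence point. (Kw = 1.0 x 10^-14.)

n(NH2OH) = 0.2385 x 0.02060 = 0.004913 mol; V(HClO4) at equivalence = 0.004913/0.3603 = 0.01364 L.
At equivalence the base is fully converted to NH3OH+; total volume = 0.03424 L, so [NH3OH+] = 0.004913/0.03424 = 0.1435 M.
Ka(NH3OH+) = Kw/Kb = 1.0e-14 / 1.1 x 10^-8 = 9.09e-7.
[H^+] = sqrt(Ka x [NH3OH+]) = sqrt(9.09e-7 x 0.1435) = 0.000361 M.
pH = -log(0.000361) = 3.44.

3.44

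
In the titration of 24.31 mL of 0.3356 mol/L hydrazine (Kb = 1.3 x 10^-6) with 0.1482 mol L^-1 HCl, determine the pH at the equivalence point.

n(N2H4) = 0.3356 x 0.02431 = 0.008158 mol; V(HCl) at equivalence = 0.008158/0.1482 = 0.05505 L.
At equivalence the base is fully converted to N2H5+; total volume = 0.07936 L, so [N2H5+] = 0.008158/0.07936 = 0.1028 M.
Ka(N2H5+) = Kw/Kb = 1.0e-14 / 1.3 x 10^-6 = 7.69e-9.
[H^+] = sqrt(Ka x [N2H5+]) = sqrt(7.69e-9 x 0.1028) = 2.81e-5 M.
pH = -log(2.81e-5) = 4.55.

4.55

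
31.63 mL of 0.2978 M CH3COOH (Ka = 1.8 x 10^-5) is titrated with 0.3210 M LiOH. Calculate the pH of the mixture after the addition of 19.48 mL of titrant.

Initial n(CH3COOH) = 0.2978 x 0.03163 = 0.009419 mol.
n(LiOH) added = 0.3210 x 0.01948 = 0.006253 mol, converting that many moles of CH3COOH to CH3COO-.
Remaining n(CH3COOH) = 0.003166 mol; n(CH3COO-) = 0.006253 mol.
By Henderson-Hasselbalch, pH = pKa + log([A^-]/[HA]) = 4.74 + log(0.006253/0.003166) = 4.74 + (+0.30) = 5.04.

5.04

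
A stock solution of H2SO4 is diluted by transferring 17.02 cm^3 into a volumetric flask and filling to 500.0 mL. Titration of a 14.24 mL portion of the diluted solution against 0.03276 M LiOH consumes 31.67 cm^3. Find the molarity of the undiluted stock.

n(LiOH) = 0.03276 x 0.03167 = 0.001038 mol.
n(H2SO4) in the aliquot = 0.001038 x 1/2 = 0.0005188 mol.
[diluted H2SO4] = 0.0005188 / 0.01424 = 0.03643 M.
Dilution factor = 500.0/17.02 = 29.38, so [stock] = 0.03643 x 29.38 = 1.07 M.

1.07 M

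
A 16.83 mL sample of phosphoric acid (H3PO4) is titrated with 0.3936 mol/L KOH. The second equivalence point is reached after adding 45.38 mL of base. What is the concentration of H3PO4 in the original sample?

n(KOH) = 0.3936 x 0.04538 = 0.01786 mol.
At the second equivalence point, 2 mol OH^- react per mol H3PO4, so n(H3PO4) = 0.01786 / 2 = 0.008931 mol.
[H3PO4] = 0.008931 / 0.01683 L = 0.531 M.

0.531 M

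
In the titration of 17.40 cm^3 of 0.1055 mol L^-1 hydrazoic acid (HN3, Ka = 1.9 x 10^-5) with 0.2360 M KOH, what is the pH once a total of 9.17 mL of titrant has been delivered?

12.09

n(acid) = 0.1055 x 0.01740 = 0.001836 mol; n(KOH) added = 0.2360 x 0.009170 = 0.002164 mol.
Base is in excess by 0.002164 - 0.001836 = 0.0003284 mol in a total volume of 0.02657 L.
[OH^-] = 0.0003284/0.02657 = 0.01236 M, so pOH = 1.91 and pH = 14.00 - 1.91 = 12.09.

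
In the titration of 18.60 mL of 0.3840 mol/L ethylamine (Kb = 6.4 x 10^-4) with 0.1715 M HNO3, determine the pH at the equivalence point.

5.87

n(C2H5NH2) = 0.3840 x 0.01860 = 0.007142 mol; V(HNO3) at equivalence = 0.007142/0.1715 = 0.04165 L.
At equivalence the base is fully converted to C2H5NH3+; total volume = 0.06025 L, so [C2H5NH3+] = 0.007142/0.06025 = 0.1186 M.
Ka(C2H5NH3+) = Kw/Kb = 1.0e-14 / 6.4 x 10^-4 = 1.56e-11.
[H^+] = sqrt(Ka x [C2H5NH3+]) = sqrt(1.56e-11 x 0.1186) = 1.36e-6 M.
pH = -log(1.36e-6) = 5.87.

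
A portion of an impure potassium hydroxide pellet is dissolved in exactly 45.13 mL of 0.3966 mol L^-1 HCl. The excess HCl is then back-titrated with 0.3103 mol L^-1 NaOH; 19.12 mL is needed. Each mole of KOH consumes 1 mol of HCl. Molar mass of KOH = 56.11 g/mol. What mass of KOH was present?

Total n(HCl) added = 0.3966 x 0.04513 = 0.01790 mol.
n(NaOH) used = 0.3103 x 0.01912 = 0.005933 mol, which equals the excess n(HCl).
So n(HCl) consumed by the sample = 0.01790 - 0.005933 = 0.01197 mol.
n(KOH) = 0.01197 / 1 = 0.01197 mol.
mass = 0.01197 mol x 56.11 g/mol = 0.671 g.

0.671 g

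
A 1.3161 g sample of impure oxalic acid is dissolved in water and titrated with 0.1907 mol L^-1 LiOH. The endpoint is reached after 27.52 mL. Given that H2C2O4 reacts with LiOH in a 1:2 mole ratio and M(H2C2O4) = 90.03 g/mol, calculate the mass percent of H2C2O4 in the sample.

18.0%

n(LiOH) = 0.1907 x 0.02752 = 0.005248 mol.
n(H2C2O4) = 0.005248 / 2 = 0.002624 mol.
mass of H2C2O4 = 0.002624 x 90.03 = 0.2362 g.
% purity = 0.2362 / 1.3161 x 100 = 18.0%.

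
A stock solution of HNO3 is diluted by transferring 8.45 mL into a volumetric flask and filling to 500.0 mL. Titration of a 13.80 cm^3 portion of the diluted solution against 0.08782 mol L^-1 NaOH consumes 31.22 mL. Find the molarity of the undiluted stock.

n(NaOH) = 0.08782 x 0.03122 = 0.002742 mol.
n(HNO3) in the aliquot = 0.002742 mol.
[diluted HNO3] = 0.002742 / 0.01380 = 0.1987 M.
Dilution factor = 500.0/8.450 = 59.17, so [stock] = 0.1987 x 59.17 = 11.8 M.

11.8 M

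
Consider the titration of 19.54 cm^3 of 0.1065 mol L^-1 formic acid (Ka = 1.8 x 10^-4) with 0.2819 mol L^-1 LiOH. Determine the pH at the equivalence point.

8.32

n(HCOOH) = 0.1065 x 0.01954 = 0.002081 mol; V(LiOH) at equivalence = 0.002081/0.2819 = 0.007382 L.
At equivalence all the acid is converted to HCOO-; total volume = 0.01954 + 0.007382 = 0.02692 L, so [HCOO-] = 0.002081/0.02692 = 0.07730 M.
Kb = Kw/Ka = 1.0e-14 / 1.8 x 10^-4 = 5.56e-11.
[OH^-] = sqrt(Kb x [HCOO-]) = sqrt(5.56e-11 x 0.07730) = 2.07e-6 M.
pOH = 5.68, so pH = 14.00 - 5.68 = 8.32.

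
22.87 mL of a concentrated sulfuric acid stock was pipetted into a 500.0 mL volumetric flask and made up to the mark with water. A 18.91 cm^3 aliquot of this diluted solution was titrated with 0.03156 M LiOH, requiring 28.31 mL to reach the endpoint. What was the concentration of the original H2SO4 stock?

n(LiOH) = 0.03156 x 0.02831 = 0.0008935 mol.
n(H2SO4) in the aliquot = 0.0008935 x 1/2 = 0.0004467 mol.
[diluted H2SO4] = 0.0004467 / 0.01891 = 0.02362 M.
Dilution factor = 500.0/22.87 = 21.86, so [stock] = 0.02362 x 21.86 = 0.516 M.

0.516 M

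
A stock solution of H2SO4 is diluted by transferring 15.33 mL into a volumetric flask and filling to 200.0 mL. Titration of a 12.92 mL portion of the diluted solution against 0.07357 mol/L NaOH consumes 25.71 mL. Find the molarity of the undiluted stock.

0.955 M

n(NaOH) = 0.07357 x 0.02571 = 0.001891 mol.
n(H2SO4) in the aliquot = 0.001891 x 1/2 = 0.0009457 mol.
[diluted H2SO4] = 0.0009457 / 0.01292 = 0.07320 M.
Dilution factor = 200.0/15.33 = 13.05, so [stock] = 0.07320 x 13.05 = 0.955 M.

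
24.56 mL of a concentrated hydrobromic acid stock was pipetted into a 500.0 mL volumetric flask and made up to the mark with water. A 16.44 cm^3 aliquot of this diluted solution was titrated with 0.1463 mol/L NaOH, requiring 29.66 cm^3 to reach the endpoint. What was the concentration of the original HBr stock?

5.37 M

n(NaOH) = 0.1463 x 0.02966 = 0.004339 mol.
n(HBr) in the aliquot = 0.004339 mol.
[diluted HBr] = 0.004339 / 0.01644 = 0.2639 M.
Dilution factor = 500.0/24.56 = 20.36, so [stock] = 0.2639 x 20.36 = 5.37 M.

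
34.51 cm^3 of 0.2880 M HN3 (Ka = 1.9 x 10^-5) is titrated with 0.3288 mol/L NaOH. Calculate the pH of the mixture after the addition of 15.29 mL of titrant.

4.73

Initial n(HN3) = 0.2880 x 0.03451 = 0.009939 mol.
n(NaOH) added = 0.3288 x 0.01529 = 0.005027 mol, converting that many moles of HN3 to N3-.
Remaining n(HN3) = 0.004912 mol; n(N3-) = 0.005027 mol.
By Henderson-Hasselbalch, pH = pKa + log([A^-]/[HA]) = 4.72 + log(0.005027/0.004912) = 4.72 + (+0.01) = 4.73.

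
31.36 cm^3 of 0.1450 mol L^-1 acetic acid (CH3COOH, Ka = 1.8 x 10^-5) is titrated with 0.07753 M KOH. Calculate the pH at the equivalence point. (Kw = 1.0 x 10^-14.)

n(CH3COOH) = 0.1450 x 0.03136 = 0.004547 mol; V(KOH) at equivalence = 0.004547/0.07753 = 0.05865 L.
At equivalence all the acid is converted to CH3COO-; total volume = 0.03136 + 0.05865 = 0.09001 L, so [CH3COO-] = 0.004547/0.09001 = 0.05052 M.
Kb = Kw/Ka = 1.0e-14 / 1.8 x 10^-5 = 5.56e-10.
[OH^-] = sqrt(Kb x [CH3COO-]) = sqrt(5.56e-10 x 0.05052) = 5.30e-6 M.
pOH = 5.28, so pH = 14.00 - 5.28 = 8.72.

8.72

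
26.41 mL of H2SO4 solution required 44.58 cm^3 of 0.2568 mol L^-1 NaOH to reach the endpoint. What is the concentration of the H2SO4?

n(NaOH) delivered = 0.2568 x 0.04458 = 0.01145 mol.
The reaction is 1 H2SO4 + 2 NaOH, so n(H2SO4) = 0.01145 x 1/2 = 0.005724 mol.
[H2SO4] = 0.005724 mol / 0.02641 L = 0.217 M.

0.217 M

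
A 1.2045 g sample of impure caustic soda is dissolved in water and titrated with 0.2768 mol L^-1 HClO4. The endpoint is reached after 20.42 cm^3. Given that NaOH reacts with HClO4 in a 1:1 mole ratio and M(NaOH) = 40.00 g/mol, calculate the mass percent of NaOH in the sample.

18.8%

n(HClO4) = 0.2768 x 0.02042 = 0.005652 mol.
n(NaOH) = 0.005652 / 1 = 0.005652 mol.
mass of NaOH = 0.005652 x 40.00 = 0.2261 g.
% purity = 0.2261 / 1.2045 x 100 = 18.8%.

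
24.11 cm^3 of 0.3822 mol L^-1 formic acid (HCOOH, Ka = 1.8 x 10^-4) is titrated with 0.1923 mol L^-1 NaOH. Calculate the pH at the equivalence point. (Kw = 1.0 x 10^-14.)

8.43

n(HCOOH) = 0.3822 x 0.02411 = 0.009215 mol; V(NaOH) at equivalence = 0.009215/0.1923 = 0.04792 L.
At equivalence all the acid is converted to HCOO-; total volume = 0.02411 + 0.04792 = 0.07203 L, so [HCOO-] = 0.009215/0.07203 = 0.1279 M.
Kb = Kw/Ka = 1.0e-14 / 1.8 x 10^-4 = 5.56e-11.
[OH^-] = sqrt(Kb x [HCOO-]) = sqrt(5.56e-11 x 0.1279) = 2.67e-6 M.
pOH = 5.57, so pH = 14.00 - 5.57 = 8.43.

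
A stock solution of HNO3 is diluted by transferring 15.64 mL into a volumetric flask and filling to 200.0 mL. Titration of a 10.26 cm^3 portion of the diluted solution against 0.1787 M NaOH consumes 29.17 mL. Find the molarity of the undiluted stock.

n(NaOH) = 0.1787 x 0.02917 = 0.005213 mol.
n(HNO3) in the aliquot = 0.005213 mol.
[diluted HNO3] = 0.005213 / 0.01026 = 0.5081 M.
Dilution factor = 200.0/15.64 = 12.79, so [stock] = 0.5081 x 12.79 = 6.50 M.

6.50 M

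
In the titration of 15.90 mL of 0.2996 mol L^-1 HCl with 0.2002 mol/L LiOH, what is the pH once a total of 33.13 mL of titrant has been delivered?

12.58

n(acid) = 0.2996 x 0.01590 = 0.004764 mol; n(LiOH) added = 0.2002 x 0.03313 = 0.006633 mol.
Base is in excess by 0.006633 - 0.004764 = 0.001869 mol in a total volume of 0.04903 L.
[OH^-] = 0.001869/0.04903 = 0.03812 M, so pOH = 1.42 and pH = 14.00 - 1.42 = 12.58.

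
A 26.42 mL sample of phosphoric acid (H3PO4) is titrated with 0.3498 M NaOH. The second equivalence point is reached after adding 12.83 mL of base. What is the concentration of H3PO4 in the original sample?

0.0849 M

n(NaOH) = 0.3498 x 0.01283 = 0.004488 mol.
At the second equivalence point, 2 mol OH^- react per mol H3PO4, so n(H3PO4) = 0.004488 / 2 = 0.002244 mol.
[H3PO4] = 0.002244 / 0.02642 L = 0.0849 M.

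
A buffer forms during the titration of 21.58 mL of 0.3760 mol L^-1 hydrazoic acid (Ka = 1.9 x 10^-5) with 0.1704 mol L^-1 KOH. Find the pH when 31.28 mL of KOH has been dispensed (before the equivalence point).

Initial n(HN3) = 0.3760 x 0.02158 = 0.008114 mol.
n(KOH) added = 0.1704 x 0.03128 = 0.005330 mol, converting that many moles of HN3 to N3-.
Remaining n(HN3) = 0.002784 mol; n(N3-) = 0.005330 mol.
By Henderson-Hasselbalch, pH = pKa + log([A^-]/[HA]) = 4.72 + log(0.005330/0.002784) = 4.72 + (+0.28) = 5.00.

5.00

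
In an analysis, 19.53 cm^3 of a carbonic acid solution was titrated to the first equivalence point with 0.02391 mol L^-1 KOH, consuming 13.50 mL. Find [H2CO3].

n(KOH) = 0.02391 x 0.01350 = 0.0003228 mol.
At the first equivalence point, 1 mol OH^- react per mol H2CO3, so n(H2CO3) = 0.0003228 / 1 = 0.0003228 mol.
[H2CO3] = 0.0003228 / 0.01953 L = 0.0165 M.

0.0165 M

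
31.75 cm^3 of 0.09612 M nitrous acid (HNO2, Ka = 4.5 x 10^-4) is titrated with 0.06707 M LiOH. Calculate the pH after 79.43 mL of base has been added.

12.31

n(acid) = 0.09612 x 0.03175 = 0.003052 mol; n(LiOH) added = 0.06707 x 0.07943 = 0.005327 mol.
Base is in excess by 0.005327 - 0.003052 = 0.002276 mol in a total volume of 0.1112 L.
[OH^-] = 0.002276/0.1112 = 0.02047 M, so pOH = 1.69 and pH = 14.00 - 1.69 = 12.31.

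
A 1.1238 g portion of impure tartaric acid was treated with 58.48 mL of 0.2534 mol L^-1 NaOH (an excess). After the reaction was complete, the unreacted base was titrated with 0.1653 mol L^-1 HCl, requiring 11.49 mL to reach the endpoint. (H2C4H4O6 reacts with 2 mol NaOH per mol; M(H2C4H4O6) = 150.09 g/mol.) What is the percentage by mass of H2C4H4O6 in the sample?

Total n(NaOH) added = 0.2534 x 0.05848 = 0.01482 mol.
n(HCl) used = 0.1653 x 0.01149 = 0.001899 mol, which equals the excess n(NaOH).
So n(NaOH) consumed by the sample = 0.01482 - 0.001899 = 0.01292 mol.
n(H2C4H4O6) = 0.01292 / 2 = 0.006460 mol.
mass H2C4H4O6 = 0.006460 x 150.09 = 0.9695 g, so %H2C4H4O6 = 0.9695/1.1238 x 100 = 86.3%.

86.3%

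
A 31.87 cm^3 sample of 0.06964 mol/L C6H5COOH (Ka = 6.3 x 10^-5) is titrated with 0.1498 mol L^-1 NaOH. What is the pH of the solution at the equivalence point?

n(C6H5COOH) = 0.06964 x 0.03187 = 0.002219 mol; V(NaOH) at equivalence = 0.002219/0.1498 = 0.01482 L.
At equivalence all the acid is converted to C6H5COO-; total volume = 0.03187 + 0.01482 = 0.04669 L, so [C6H5COO-] = 0.002219/0.04669 = 0.04754 M.
Kb = Kw/Ka = 1.0e-14 / 6.3 x 10^-5 = 1.59e-10.
[OH^-] = sqrt(Kb x [C6H5COO-]) = sqrt(1.59e-10 x 0.04754) = 2.75e-6 M.
pOH = 5.56, so pH = 14.00 - 5.56 = 8.44.

8.44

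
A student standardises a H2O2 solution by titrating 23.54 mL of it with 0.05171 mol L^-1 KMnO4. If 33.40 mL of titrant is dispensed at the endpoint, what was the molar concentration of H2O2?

0.183 M

n(KMnO4) = 0.05171 x 0.03340 = 0.001727 mol.
From the balanced equation, 2 mol KMnO4 reacts with 5 mol H2O2, so n(H2O2) = 0.001727 x 5/2 = 0.004318 mol.
[H2O2] = 0.004318 / 0.02354 L = 0.183 M.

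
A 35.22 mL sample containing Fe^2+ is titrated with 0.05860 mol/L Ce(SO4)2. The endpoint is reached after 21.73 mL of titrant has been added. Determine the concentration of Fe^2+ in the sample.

0.0362 M

n(Ce(SO4)2) = 0.05860 x 0.02173 = 0.001273 mol.
From the balanced equation, 1 mol Ce(SO4)2 reacts with 1 mol Fe^2+, so n(Fe^2+) = 0.001273 x 1/1 = 0.001273 mol.
[Fe^2+] = 0.001273 / 0.03522 L = 0.0362 M.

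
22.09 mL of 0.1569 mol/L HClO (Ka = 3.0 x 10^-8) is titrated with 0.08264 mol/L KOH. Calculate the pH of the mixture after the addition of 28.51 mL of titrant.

Initial n(HClO) = 0.1569 x 0.02209 = 0.003466 mol.
n(KOH) added = 0.08264 x 0.02851 = 0.002356 mol, converting that many moles of HClO to ClO-.
Remaining n(HClO) = 0.001110 mol; n(ClO-) = 0.002356 mol.
By Henderson-Hasselbalch, pH = pKa + log([A^-]/[HA]) = 7.52 + log(0.002356/0.001110) = 7.52 + (+0.33) = 7.85.

7.85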